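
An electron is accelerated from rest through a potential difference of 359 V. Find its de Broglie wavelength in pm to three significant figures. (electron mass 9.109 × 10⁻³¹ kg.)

KE = eV = 1.602 × 10⁻¹⁹ × 359.0 = 5.751 × 10⁻¹⁷ J.
p = √(2mKE) = √(2 × 9.109 × 10⁻³¹ × 5.751 × 10⁻¹⁷) = 1.024 × 10⁻²³ kg·m/s.
λ = h/p = 6.626 × 10⁻³⁴ / 1.024 × 10⁻²³ = 6.47 × 10⁻¹¹ m = 64.7 pm.

λ = 64.7 pm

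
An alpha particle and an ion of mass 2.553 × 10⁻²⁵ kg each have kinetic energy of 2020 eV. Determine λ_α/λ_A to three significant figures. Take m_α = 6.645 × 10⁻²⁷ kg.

λ_α/λ_A = 6.20

At fixed KE, p = √(2mKE) so λ = h/p ∝ 1/√m.
λ_α/λ_A = √(m_A/m_α) = √(2.553 × 10⁻²⁵/6.645 × 10⁻²⁷) = √(38.42) = 6.20.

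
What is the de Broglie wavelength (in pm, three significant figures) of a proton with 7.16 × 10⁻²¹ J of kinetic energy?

p = √(2mKE) = √(2 × 1.673 × 10⁻²⁷ × 7.160 × 10⁻²¹) = 4.895 × 10⁻²⁴ kg·m/s.
λ = h/p = 6.626 × 10⁻³⁴ / 4.895 × 10⁻²⁴ = 1.35 × 10⁻¹⁰ m = 135 pm.

λ = 135 pm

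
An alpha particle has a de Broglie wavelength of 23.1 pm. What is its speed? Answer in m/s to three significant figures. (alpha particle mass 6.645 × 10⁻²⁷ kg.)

p = h/λ = 6.626 × 10⁻³⁴ / 2.310 × 10⁻¹¹ = 2.868 × 10⁻²³ kg·m/s.
v = p/m = 2.868 × 10⁻²³ / 6.645 × 10⁻²⁷ = 4.32 × 10³ m/s = 4320 m/s.

v = 4320 m/s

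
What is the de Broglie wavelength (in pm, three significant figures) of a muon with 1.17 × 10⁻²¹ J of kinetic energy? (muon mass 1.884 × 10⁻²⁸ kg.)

λ = 998 pm

p = √(2mKE) = √(2 × 1.884 × 10⁻²⁸ × 1.170 × 10⁻²¹) = 6.640 × 10⁻²⁵ kg·m/s.
λ = h/p = 6.626 × 10⁻³⁴ / 6.640 × 10⁻²⁵ = 9.98 × 10⁻¹⁰ m = 998 pm.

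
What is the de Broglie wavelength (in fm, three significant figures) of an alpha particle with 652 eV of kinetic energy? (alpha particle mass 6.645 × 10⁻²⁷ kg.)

λ = 562 fm

KE = 652 eV = 1.045 × 10⁻¹⁶ J.
p = √(2mKE) = √(2 × 6.645 × 10⁻²⁷ × 1.045 × 10⁻¹⁶) = 1.178 × 10⁻²¹ kg·m/s.
λ = h/p = 6.626 × 10⁻³⁴ / 1.178 × 10⁻²¹ = 5.62 × 10⁻¹³ m = 562 fm.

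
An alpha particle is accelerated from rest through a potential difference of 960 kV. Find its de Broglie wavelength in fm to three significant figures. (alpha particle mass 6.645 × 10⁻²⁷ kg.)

λ = 10.4 fm

KE = 2eV = 2 × 1.602 × 10⁻¹⁹ × 9.600 × 10⁵ = 3.076 × 10⁻¹³ J.
p = √(2mKE) = √(2 × 6.645 × 10⁻²⁷ × 3.076 × 10⁻¹³) = 6.394 × 10⁻²⁰ kg·m/s.
λ = h/p = 6.626 × 10⁻³⁴ / 6.394 × 10⁻²⁰ = 1.04 × 10⁻¹⁴ m = 10.4 fm.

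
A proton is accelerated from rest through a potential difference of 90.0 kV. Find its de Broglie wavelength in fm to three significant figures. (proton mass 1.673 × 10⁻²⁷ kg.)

λ = 95.4 fm

KE = eV = 1.602 × 10⁻¹⁹ × 9.000 × 10⁴ = 1.442 × 10⁻¹⁴ J.
p = √(2mKE) = √(2 × 1.673 × 10⁻²⁷ × 1.442 × 10⁻¹⁴) = 6.946 × 10⁻²¹ kg·m/s.
λ = h/p = 6.626 × 10⁻³⁴ / 6.946 × 10⁻²¹ = 9.54 × 10⁻¹⁴ m = 95.4 fm.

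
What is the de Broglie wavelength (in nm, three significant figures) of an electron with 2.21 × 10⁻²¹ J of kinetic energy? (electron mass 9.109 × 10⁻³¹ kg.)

p = √(2mKE) = √(2 × 9.109 × 10⁻³¹ × 2.210 × 10⁻²¹) = 6.345 × 10⁻²⁶ kg·m/s.
λ = h/p = 6.626 × 10⁻³⁴ / 6.345 × 10⁻²⁶ = 1.04 × 10⁻⁸ m = 10.4 nm.

λ = 10.4 nm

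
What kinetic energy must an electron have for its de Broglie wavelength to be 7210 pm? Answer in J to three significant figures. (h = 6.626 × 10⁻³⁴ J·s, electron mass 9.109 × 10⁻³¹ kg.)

KE = 4.64 × 10⁻²¹ J

p = h/λ = 6.626 × 10⁻³⁴ / 7.210 × 10⁻⁹ = 9.190 × 10⁻²⁶ kg·m/s.
KE = p²/(2m) = (9.190 × 10⁻²⁶)² / (2 × 9.109 × 10⁻³¹) = 4.636 × 10⁻²¹ J = 4.64 × 10⁻²¹ J.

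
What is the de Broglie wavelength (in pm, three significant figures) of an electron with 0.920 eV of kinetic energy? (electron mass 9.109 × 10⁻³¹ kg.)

KE = 0.920 eV = 1.474 × 10⁻¹⁹ J.
p = √(2mKE) = √(2 × 9.109 × 10⁻³¹ × 1.474 × 10⁻¹⁹) = 5.182 × 10⁻²⁵ kg·m/s.
λ = h/p = 6.626 × 10⁻³⁴ / 5.182 × 10⁻²⁵ = 1.28 × 10⁻⁹ m = 1280 pm.

λ = 1280 pm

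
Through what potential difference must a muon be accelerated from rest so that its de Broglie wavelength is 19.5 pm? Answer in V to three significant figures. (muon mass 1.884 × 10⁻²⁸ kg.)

p = h/λ = 6.626 × 10⁻³⁴ / 1.950 × 10⁻¹¹ = 3.398 × 10⁻²³ kg·m/s.
KE = p²/(2m) = 3.064 × 10⁻¹⁸ J.
V = KE/e = 3.064 × 10⁻¹⁸ / (1.602 × 10⁻¹⁹) = 19.1 V.

V = 19.1 V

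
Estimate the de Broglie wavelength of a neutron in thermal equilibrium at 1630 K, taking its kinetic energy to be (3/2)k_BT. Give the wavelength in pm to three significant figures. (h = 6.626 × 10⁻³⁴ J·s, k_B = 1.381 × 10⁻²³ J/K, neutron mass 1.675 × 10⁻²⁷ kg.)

KE = (3/2)k_BT = 1.5 × 1.381 × 10⁻²³ × 1630 = 3.377 × 10⁻²⁰ J.
p = √(2mKE) = √(2 × 1.675 × 10⁻²⁷ × 3.377 × 10⁻²⁰) = 1.064 × 10⁻²³ kg·m/s.
λ = h/p = 6.23 × 10⁻¹¹ m = 62.3 pm.

λ = 62.3 pm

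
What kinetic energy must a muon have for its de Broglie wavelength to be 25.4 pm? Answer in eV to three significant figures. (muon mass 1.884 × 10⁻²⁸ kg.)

p = h/λ = 6.626 × 10⁻³⁴ / 2.540 × 10⁻¹¹ = 2.609 × 10⁻²³ kg·m/s.
KE = p²/(2m) = (2.609 × 10⁻²³)² / (2 × 1.884 × 10⁻²⁸) = 1.806 × 10⁻¹⁸ J = 11.3 eV.

KE = 11.3 eV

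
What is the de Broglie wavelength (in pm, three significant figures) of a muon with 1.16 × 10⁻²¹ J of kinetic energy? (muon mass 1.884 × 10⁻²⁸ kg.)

λ = 1000 pm

p = √(2mKE) = √(2 × 1.884 × 10⁻²⁸ × 1.160 × 10⁻²¹) = 6.611 × 10⁻²⁵ kg·m/s.
λ = h/p = 6.626 × 10⁻³⁴ / 6.611 × 10⁻²⁵ = 1.00 × 10⁻⁹ m = 1000 pm.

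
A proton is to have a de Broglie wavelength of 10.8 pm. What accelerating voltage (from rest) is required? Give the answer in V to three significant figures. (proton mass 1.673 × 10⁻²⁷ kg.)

p = h/λ = 6.626 × 10⁻³⁴ / 1.080 × 10⁻¹¹ = 6.135 × 10⁻²³ kg·m/s.
KE = p²/(2m) = 1.125 × 10⁻¹⁸ J.
V = KE/e = 1.125 × 10⁻¹⁸ / (1.602 × 10⁻¹⁹) = 7.02 V.

V = 7.02 V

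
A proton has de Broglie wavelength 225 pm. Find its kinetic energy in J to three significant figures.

KE = 2.59 × 10⁻²¹ J

p = h/λ = 6.626 × 10⁻³⁴ / 2.250 × 10⁻¹⁰ = 2.945 × 10⁻²⁴ kg·m/s.
KE = p²/(2m) = (2.945 × 10⁻²⁴)² / (2 × 1.673 × 10⁻²⁷) = 2.592 × 10⁻²¹ J = 2.59 × 10⁻²¹ J.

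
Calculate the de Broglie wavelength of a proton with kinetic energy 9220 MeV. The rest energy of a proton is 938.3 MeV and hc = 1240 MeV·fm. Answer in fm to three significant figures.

Total energy E = KE + m₀c² = 9220 + 938.3 = 10158.3 MeV.
(pc)² = E² − (m₀c²)² = (10158.3)² − (938.3)² = 1.023 × 10⁸ MeV², so pc = 1.011 × 10⁴ MeV.
λ = hc/(pc) = 1240 MeV·fm / 1.011 × 10⁴ MeV = 0.123 fm.

λ = 0.123 fm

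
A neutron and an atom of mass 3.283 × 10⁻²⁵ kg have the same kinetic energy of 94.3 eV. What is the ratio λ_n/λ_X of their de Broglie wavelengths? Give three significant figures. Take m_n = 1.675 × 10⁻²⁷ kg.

At fixed KE, p = √(2mKE) so λ = h/p ∝ 1/√m.
λ_n/λ_X = √(m_X/m_n) = √(3.283 × 10⁻²⁵/1.675 × 10⁻²⁷) = √(196.0) = 14.0.

λ_n/λ_X = 14.0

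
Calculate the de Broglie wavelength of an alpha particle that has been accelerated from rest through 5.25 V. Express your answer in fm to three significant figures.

λ = 4430 fm

KE = 2eV = 2 × 1.602 × 10⁻¹⁹ × 5.250 = 1.682 × 10⁻¹⁸ J.
p = √(2mKE) = √(2 × 6.645 × 10⁻²⁷ × 1.682 × 10⁻¹⁸) = 1.495 × 10⁻²² kg·m/s.
λ = h/p = 6.626 × 10⁻³⁴ / 1.495 × 10⁻²² = 4.43 × 10⁻¹² m = 4430 fm.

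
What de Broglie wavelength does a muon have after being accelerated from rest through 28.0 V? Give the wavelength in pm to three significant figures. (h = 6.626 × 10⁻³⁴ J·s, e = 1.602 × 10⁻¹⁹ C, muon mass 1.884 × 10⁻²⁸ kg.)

KE = eV = 1.602 × 10⁻¹⁹ × 28.00 = 4.486 × 10⁻¹⁸ J.
p = √(2mKE) = √(2 × 1.884 × 10⁻²⁸ × 4.486 × 10⁻¹⁸) = 4.111 × 10⁻²³ kg·m/s.
λ = h/p = 6.626 × 10⁻³⁴ / 4.111 × 10⁻²³ = 1.61 × 10⁻¹¹ m = 16.1 pm.

λ = 16.1 pm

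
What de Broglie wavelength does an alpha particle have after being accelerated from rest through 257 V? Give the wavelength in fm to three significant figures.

λ = 633 fm

KE = 2eV = 2 × 1.602 × 10⁻¹⁹ × 257.0 = 8.234 × 10⁻¹⁷ J.
p = √(2mKE) = √(2 × 6.645 × 10⁻²⁷ × 8.234 × 10⁻¹⁷) = 1.046 × 10⁻²¹ kg·m/s.
λ = h/p = 6.626 × 10⁻³⁴ / 1.046 × 10⁻²¹ = 6.33 × 10⁻¹³ m = 633 fm.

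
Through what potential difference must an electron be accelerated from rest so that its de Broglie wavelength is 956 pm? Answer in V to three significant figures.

p = h/λ = 6.626 × 10⁻³⁴ / 9.560 × 10⁻¹⁰ = 6.931 × 10⁻²⁵ kg·m/s.
KE = p²/(2m) = 2.637 × 10⁻¹⁹ J.
V = KE/e = 2.637 × 10⁻¹⁹ / (1.602 × 10⁻¹⁹) = 1.65 V.

V = 1.65 V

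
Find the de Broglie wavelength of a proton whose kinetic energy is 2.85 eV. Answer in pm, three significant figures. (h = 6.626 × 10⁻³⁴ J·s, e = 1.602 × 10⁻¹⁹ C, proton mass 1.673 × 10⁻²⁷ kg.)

KE = 2.85 eV = 4.566 × 10⁻¹⁹ J.
p = √(2mKE) = √(2 × 1.673 × 10⁻²⁷ × 4.566 × 10⁻¹⁹) = 3.909 × 10⁻²³ kg·m/s.
λ = h/p = 6.626 × 10⁻³⁴ / 3.909 × 10⁻²³ = 1.70 × 10⁻¹¹ m = 17.0 pm.

λ = 17.0 pm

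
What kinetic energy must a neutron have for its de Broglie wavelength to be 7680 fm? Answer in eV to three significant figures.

KE = 13.9 eV

p = h/λ = 6.626 × 10⁻³⁴ / 7.680 × 10⁻¹² = 8.628 × 10⁻²³ kg·m/s.
KE = p²/(2m) = (8.628 × 10⁻²³)² / (2 × 1.675 × 10⁻²⁷) = 2.222 × 10⁻¹⁸ J = 13.9 eV.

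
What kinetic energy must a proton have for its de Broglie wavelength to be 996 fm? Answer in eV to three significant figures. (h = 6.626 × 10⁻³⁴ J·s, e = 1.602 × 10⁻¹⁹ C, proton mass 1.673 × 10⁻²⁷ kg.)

KE = 826 eV

p = h/λ = 6.626 × 10⁻³⁴ / 9.960 × 10⁻¹³ = 6.653 × 10⁻²² kg·m/s.
KE = p²/(2m) = (6.653 × 10⁻²²)² / (2 × 1.673 × 10⁻²⁷) = 1.323 × 10⁻¹⁶ J = 826 eV.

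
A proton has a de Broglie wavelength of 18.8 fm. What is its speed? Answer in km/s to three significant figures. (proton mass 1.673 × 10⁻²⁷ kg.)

p = h/λ = 6.626 × 10⁻³⁴ / 1.880 × 10⁻¹⁴ = 3.524 × 10⁻²⁰ kg·m/s.
v = p/m = 3.524 × 10⁻²⁰ / 1.673 × 10⁻²⁷ = 2.11 × 10⁷ m/s = 2.11 × 10⁴ km/s.

v = 2.11 × 10⁴ km/s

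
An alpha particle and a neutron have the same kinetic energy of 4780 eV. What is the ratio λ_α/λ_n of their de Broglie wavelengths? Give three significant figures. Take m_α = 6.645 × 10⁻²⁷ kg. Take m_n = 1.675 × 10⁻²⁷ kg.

At fixed KE, p = √(2mKE) so λ = h/p ∝ 1/√m.
λ_α/λ_n = √(m_n/m_α) = √(1.675 × 10⁻²⁷/6.645 × 10⁻²⁷) = √(0.2521) = 0.502.

λ_α/λ_n = 0.502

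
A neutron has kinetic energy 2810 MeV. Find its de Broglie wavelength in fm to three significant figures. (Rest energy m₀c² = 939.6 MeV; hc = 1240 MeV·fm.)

λ = 0.342 fm

Total energy E = KE + m₀c² = 2810 + 939.6 = 3749.6 MeV.
(pc)² = E² − (m₀c²)² = (3749.6)² − (939.6)² = 1.318 × 10⁷ MeV², so pc = 3630 MeV.
λ = hc/(pc) = 1240 MeV·fm / 3630 MeV = 0.342 fm.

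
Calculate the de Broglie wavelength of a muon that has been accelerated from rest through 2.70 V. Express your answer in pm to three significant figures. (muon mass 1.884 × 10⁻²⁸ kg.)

λ = 51.9 pm

KE = eV = 1.602 × 10⁻¹⁹ × 2.700 = 4.325 × 10⁻¹⁹ J.
p = √(2mKE) = √(2 × 1.884 × 10⁻²⁸ × 4.325 × 10⁻¹⁹) = 1.277 × 10⁻²³ kg·m/s.
λ = h/p = 6.626 × 10⁻³⁴ / 1.277 × 10⁻²³ = 5.19 × 10⁻¹¹ m = 51.9 pm.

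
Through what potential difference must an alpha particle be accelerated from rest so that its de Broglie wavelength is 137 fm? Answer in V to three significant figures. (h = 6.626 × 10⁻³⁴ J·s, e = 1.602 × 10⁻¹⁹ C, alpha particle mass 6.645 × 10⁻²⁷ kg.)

p = h/λ = 6.626 × 10⁻³⁴ / 1.370 × 10⁻¹³ = 4.836 × 10⁻²¹ kg·m/s.
KE = p²/(2m) = 1.760 × 10⁻¹⁵ J.
V = KE/2e = 1.760 × 10⁻¹⁵ / (2 × 1.602 × 10⁻¹⁹) = 5490 V.

V = 5490 V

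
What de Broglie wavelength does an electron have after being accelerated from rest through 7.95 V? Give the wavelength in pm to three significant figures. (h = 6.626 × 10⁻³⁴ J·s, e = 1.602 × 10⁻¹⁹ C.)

λ = 435 pm

KE = eV = 1.602 × 10⁻¹⁹ × 7.950 = 1.274 × 10⁻¹⁸ J.
p = √(2mKE) = √(2 × 9.109 × 10⁻³¹ × 1.274 × 10⁻¹⁸) = 1.523 × 10⁻²⁴ kg·m/s.
λ = h/p = 6.626 × 10⁻³⁴ / 1.523 × 10⁻²⁴ = 4.35 × 10⁻¹⁰ m = 435 pm.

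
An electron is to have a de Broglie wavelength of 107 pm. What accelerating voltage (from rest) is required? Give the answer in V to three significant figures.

V = 131 V

p = h/λ = 6.626 × 10⁻³⁴ / 1.070 × 10⁻¹⁰ = 6.193 × 10⁻²⁴ kg·m/s.
KE = p²/(2m) = 2.105 × 10⁻¹⁷ J.
V = KE/e = 2.105 × 10⁻¹⁷ / (1.602 × 10⁻¹⁹) = 131 V.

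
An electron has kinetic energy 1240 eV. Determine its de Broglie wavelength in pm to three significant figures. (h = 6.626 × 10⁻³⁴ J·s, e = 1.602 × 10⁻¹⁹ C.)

λ = 34.8 pm

KE = 1240 eV = 1.986 × 10⁻¹⁶ J.
p = √(2mKE) = √(2 × 9.109 × 10⁻³¹ × 1.986 × 10⁻¹⁶) = 1.902 × 10⁻²³ kg·m/s.
λ = h/p = 6.626 × 10⁻³⁴ / 1.902 × 10⁻²³ = 3.48 × 10⁻¹¹ m = 34.8 pm.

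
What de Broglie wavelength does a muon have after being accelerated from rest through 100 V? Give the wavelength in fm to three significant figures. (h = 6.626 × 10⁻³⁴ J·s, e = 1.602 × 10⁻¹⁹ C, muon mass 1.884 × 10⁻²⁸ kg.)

KE = eV = 1.602 × 10⁻¹⁹ × 100.0 = 1.602 × 10⁻¹⁷ J.
p = √(2mKE) = √(2 × 1.884 × 10⁻²⁸ × 1.602 × 10⁻¹⁷) = 7.769 × 10⁻²³ kg·m/s.
λ = h/p = 6.626 × 10⁻³⁴ / 7.769 × 10⁻²³ = 8.53 × 10⁻¹² m = 8530 fm.

λ = 8530 fm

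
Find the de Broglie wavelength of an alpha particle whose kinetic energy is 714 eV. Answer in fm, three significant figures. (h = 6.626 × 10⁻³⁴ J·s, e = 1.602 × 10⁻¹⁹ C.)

λ = 537 fm

KE = 714 eV = 1.144 × 10⁻¹⁶ J.
p = √(2mKE) = √(2 × 6.645 × 10⁻²⁷ × 1.144 × 10⁻¹⁶) = 1.233 × 10⁻²¹ kg·m/s.
λ = h/p = 6.626 × 10⁻³⁴ / 1.233 × 10⁻²¹ = 5.37 × 10⁻¹³ m = 537 fm.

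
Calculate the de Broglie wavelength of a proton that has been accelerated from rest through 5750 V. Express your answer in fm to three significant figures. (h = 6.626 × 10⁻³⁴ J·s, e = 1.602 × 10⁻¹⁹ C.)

λ = 377 fm

KE = eV = 1.602 × 10⁻¹⁹ × 5750 = 9.212 × 10⁻¹⁶ J.
p = √(2mKE) = √(2 × 1.673 × 10⁻²⁷ × 9.212 × 10⁻¹⁶) = 1.756 × 10⁻²¹ kg·m/s.
λ = h/p = 6.626 × 10⁻³⁴ / 1.756 × 10⁻²¹ = 3.77 × 10⁻¹³ m = 377 fm.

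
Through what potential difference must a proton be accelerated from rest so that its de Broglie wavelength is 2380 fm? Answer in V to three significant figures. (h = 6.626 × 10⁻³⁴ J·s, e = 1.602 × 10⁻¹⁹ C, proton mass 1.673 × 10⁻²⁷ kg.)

V = 145 V

p = h/λ = 6.626 × 10⁻³⁴ / 2.380 × 10⁻¹² = 2.784 × 10⁻²² kg·m/s.
KE = p²/(2m) = 2.316 × 10⁻¹⁷ J.
V = KE/e = 2.316 × 10⁻¹⁷ / (1.602 × 10⁻¹⁹) = 145 V.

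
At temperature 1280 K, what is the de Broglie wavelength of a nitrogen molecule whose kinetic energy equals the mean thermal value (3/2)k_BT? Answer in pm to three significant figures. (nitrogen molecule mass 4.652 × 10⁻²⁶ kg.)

KE = (3/2)k_BT = 1.5 × 1.381 × 10⁻²³ × 1280 = 2.652 × 10⁻²⁰ J.
p = √(2mKE) = √(2 × 4.652 × 10⁻²⁶ × 2.652 × 10⁻²⁰) = 4.967 × 10⁻²³ kg·m/s.
λ = h/p = 1.33 × 10⁻¹¹ m = 13.3 pm.

λ = 13.3 pm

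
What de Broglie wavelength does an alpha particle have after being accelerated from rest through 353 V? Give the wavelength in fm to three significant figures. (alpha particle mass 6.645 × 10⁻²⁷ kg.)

λ = 540 fm

KE = 2eV = 2 × 1.602 × 10⁻¹⁹ × 353.0 = 1.131 × 10⁻¹⁶ J.
p = √(2mKE) = √(2 × 6.645 × 10⁻²⁷ × 1.131 × 10⁻¹⁶) = 1.226 × 10⁻²¹ kg·m/s.
λ = h/p = 6.626 × 10⁻³⁴ / 1.226 × 10⁻²¹ = 5.40 × 10⁻¹³ m = 540 fm.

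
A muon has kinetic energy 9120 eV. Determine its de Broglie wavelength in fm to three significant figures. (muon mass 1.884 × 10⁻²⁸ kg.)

KE = 9120 eV = 1.461 × 10⁻¹⁵ J.
p = √(2mKE) = √(2 × 1.884 × 10⁻²⁸ × 1.461 × 10⁻¹⁵) = 7.420 × 10⁻²² kg·m/s.
λ = h/p = 6.626 × 10⁻³⁴ / 7.420 × 10⁻²² = 8.93 × 10⁻¹³ m = 893 fm.

λ = 893 fm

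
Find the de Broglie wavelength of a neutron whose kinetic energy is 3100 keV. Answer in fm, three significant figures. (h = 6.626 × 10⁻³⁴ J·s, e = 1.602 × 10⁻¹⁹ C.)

λ = 16.2 fm

KE = 3100 keV = 4.966 × 10⁻¹³ J.
p = √(2mKE) = √(2 × 1.675 × 10⁻²⁷ × 4.966 × 10⁻¹³) = 4.079 × 10⁻²⁰ kg·m/s.
λ = h/p = 6.626 × 10⁻³⁴ / 4.079 × 10⁻²⁰ = 1.62 × 10⁻¹⁴ m = 16.2 fm.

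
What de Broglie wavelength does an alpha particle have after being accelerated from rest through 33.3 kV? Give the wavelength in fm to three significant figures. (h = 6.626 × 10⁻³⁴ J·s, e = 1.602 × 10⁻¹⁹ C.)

λ = 55.6 fm

KE = 2eV = 2 × 1.602 × 10⁻¹⁹ × 3.330 × 10⁴ = 1.067 × 10⁻¹⁴ J.
p = √(2mKE) = √(2 × 6.645 × 10⁻²⁷ × 1.067 × 10⁻¹⁴) = 1.191 × 10⁻²⁰ kg·m/s.
λ = h/p = 6.626 × 10⁻³⁴ / 1.191 × 10⁻²⁰ = 5.56 × 10⁻¹⁴ m = 55.6 fm.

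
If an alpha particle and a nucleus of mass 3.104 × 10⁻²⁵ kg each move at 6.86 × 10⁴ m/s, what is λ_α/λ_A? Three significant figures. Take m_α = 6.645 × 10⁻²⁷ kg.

λ_α/λ_A = 46.7

At fixed v, p = mv so λ = h/(mv) ∝ 1/m.
λ_α/λ_A = m_A/m_α = 3.104 × 10⁻²⁵/6.645 × 10⁻²⁷ = 46.7.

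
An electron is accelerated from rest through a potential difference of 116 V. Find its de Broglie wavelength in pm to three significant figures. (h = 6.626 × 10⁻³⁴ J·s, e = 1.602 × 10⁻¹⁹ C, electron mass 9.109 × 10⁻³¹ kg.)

λ = 114 pm

KE = eV = 1.602 × 10⁻¹⁹ × 116.0 = 1.858 × 10⁻¹⁷ J.
p = √(2mKE) = √(2 × 9.109 × 10⁻³¹ × 1.858 × 10⁻¹⁷) = 5.818 × 10⁻²⁴ kg·m/s.
λ = h/p = 6.626 × 10⁻³⁴ / 5.818 × 10⁻²⁴ = 1.14 × 10⁻¹⁰ m = 114 pm.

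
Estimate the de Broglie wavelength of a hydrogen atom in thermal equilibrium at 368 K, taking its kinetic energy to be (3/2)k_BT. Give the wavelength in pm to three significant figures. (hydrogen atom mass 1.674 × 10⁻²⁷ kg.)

KE = (3/2)k_BT = 1.5 × 1.381 × 10⁻²³ × 368 = 7.623 × 10⁻²¹ J.
p = √(2mKE) = √(2 × 1.674 × 10⁻²⁷ × 7.623 × 10⁻²¹) = 5.052 × 10⁻²⁴ kg·m/s.
λ = h/p = 1.31 × 10⁻¹⁰ m = 131 pm.

λ = 131 pm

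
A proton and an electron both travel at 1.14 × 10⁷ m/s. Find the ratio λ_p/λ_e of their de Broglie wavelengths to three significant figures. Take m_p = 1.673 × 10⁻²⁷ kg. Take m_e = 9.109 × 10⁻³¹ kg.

At fixed v, p = mv so λ = h/(mv) ∝ 1/m.
λ_p/λ_e = m_e/m_p = 9.109 × 10⁻³¹/1.673 × 10⁻²⁷ = 5.44 × 10⁻⁴.

λ_p/λ_e = 5.44 × 10⁻⁴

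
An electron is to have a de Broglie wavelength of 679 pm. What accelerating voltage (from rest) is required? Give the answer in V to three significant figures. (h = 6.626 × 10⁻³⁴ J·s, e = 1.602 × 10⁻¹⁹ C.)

V = 3.26 V

p = h/λ = 6.626 × 10⁻³⁴ / 6.790 × 10⁻¹⁰ = 9.758 × 10⁻²⁵ kg·m/s.
KE = p²/(2m) = 5.227 × 10⁻¹⁹ J.
V = KE/e = 5.227 × 10⁻¹⁹ / (1.602 × 10⁻¹⁹) = 3.26 V.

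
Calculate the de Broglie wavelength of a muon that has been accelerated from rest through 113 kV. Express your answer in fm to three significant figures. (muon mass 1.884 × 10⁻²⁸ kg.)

λ = 254 fm

KE = eV = 1.602 × 10⁻¹⁹ × 1.130 × 10⁵ = 1.810 × 10⁻¹⁴ J.
p = √(2mKE) = √(2 × 1.884 × 10⁻²⁸ × 1.810 × 10⁻¹⁴) = 2.612 × 10⁻²¹ kg·m/s.
λ = h/p = 6.626 × 10⁻³⁴ / 2.612 × 10⁻²¹ = 2.54 × 10⁻¹³ m = 254 fm.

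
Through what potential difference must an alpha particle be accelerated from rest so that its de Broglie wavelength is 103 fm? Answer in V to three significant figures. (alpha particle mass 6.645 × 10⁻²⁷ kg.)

p = h/λ = 6.626 × 10⁻³⁴ / 1.030 × 10⁻¹³ = 6.433 × 10⁻²¹ kg·m/s.
KE = p²/(2m) = 3.114 × 10⁻¹⁵ J.
V = KE/2e = 3.114 × 10⁻¹⁵ / (2 × 1.602 × 10⁻¹⁹) = 9720 V.

V = 9720 V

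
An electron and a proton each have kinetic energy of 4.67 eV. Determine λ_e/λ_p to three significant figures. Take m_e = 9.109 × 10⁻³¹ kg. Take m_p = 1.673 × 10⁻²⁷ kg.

λ_e/λ_p = 42.9

At fixed KE, p = √(2mKE) so λ = h/p ∝ 1/√m.
λ_e/λ_p = √(m_p/m_e) = √(1.673 × 10⁻²⁷/9.109 × 10⁻³¹) = √(1837) = 42.9.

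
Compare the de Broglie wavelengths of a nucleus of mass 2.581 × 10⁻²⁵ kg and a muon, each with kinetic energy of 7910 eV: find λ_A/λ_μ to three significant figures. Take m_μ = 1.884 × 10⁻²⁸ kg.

At fixed KE, p = √(2mKE) so λ = h/p ∝ 1/√m.
λ_A/λ_μ = √(m_μ/m_A) = √(1.884 × 10⁻²⁸/2.581 × 10⁻²⁵) = √(7.299 × 10⁻⁴) = 0.0270.

λ_A/λ_μ = 0.0270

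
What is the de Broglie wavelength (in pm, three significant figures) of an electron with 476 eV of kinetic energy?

λ = 56.2 pm

KE = 476 eV = 7.626 × 10⁻¹⁷ J.
p = √(2mKE) = √(2 × 9.109 × 10⁻³¹ × 7.626 × 10⁻¹⁷) = 1.179 × 10⁻²³ kg·m/s.
λ = h/p = 6.626 × 10⁻³⁴ / 1.179 × 10⁻²³ = 5.62 × 10⁻¹¹ m = 56.2 pm.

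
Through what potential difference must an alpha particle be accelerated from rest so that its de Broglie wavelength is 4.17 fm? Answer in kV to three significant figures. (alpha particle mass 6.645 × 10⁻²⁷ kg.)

V = 5930 kV

p = h/λ = 6.626 × 10⁻³⁴ / 4.170 × 10⁻¹⁵ = 1.589 × 10⁻¹⁹ kg·m/s.
KE = p²/(2m) = 1.900 × 10⁻¹² J.
V = KE/2e = 1.900 × 10⁻¹² / (2 × 1.602 × 10⁻¹⁹) = 5930 kV.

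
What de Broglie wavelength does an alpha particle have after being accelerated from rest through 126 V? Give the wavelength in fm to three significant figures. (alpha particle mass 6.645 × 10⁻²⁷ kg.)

λ = 905 fm

KE = 2eV = 2 × 1.602 × 10⁻¹⁹ × 126.0 = 4.037 × 10⁻¹⁷ J.
p = √(2mKE) = √(2 × 6.645 × 10⁻²⁷ × 4.037 × 10⁻¹⁷) = 7.325 × 10⁻²² kg·m/s.
λ = h/p = 6.626 × 10⁻³⁴ / 7.325 × 10⁻²² = 9.05 × 10⁻¹³ m = 905 fm.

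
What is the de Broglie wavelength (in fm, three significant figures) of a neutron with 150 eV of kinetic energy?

λ = 2340 fm

KE = 150 eV = 2.403 × 10⁻¹⁷ J.
p = √(2mKE) = √(2 × 1.675 × 10⁻²⁷ × 2.403 × 10⁻¹⁷) = 2.837 × 10⁻²² kg·m/s.
λ = h/p = 6.626 × 10⁻³⁴ / 2.837 × 10⁻²² = 2.34 × 10⁻¹² m = 2340 fm.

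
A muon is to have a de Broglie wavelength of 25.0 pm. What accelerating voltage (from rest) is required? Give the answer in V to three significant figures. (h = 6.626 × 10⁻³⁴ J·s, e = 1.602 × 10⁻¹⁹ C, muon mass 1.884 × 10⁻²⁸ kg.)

p = h/λ = 6.626 × 10⁻³⁴ / 2.500 × 10⁻¹¹ = 2.650 × 10⁻²³ kg·m/s.
KE = p²/(2m) = 1.864 × 10⁻¹⁸ J.
V = KE/e = 1.864 × 10⁻¹⁸ / (1.602 × 10⁻¹⁹) = 11.6 V.

V = 11.6 V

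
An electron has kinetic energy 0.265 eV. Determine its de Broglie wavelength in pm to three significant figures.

λ = 2380 pm

KE = 0.265 eV = 4.245 × 10⁻²⁰ J.
p = √(2mKE) = √(2 × 9.109 × 10⁻³¹ × 4.245 × 10⁻²⁰) = 2.781 × 10⁻²⁵ kg·m/s.
λ = h/p = 6.626 × 10⁻³⁴ / 2.781 × 10⁻²⁵ = 2.38 × 10⁻⁹ m = 2380 pm.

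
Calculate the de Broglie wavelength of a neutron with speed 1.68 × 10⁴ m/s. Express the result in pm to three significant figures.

λ = 23.5 pm

p = mv = 1.675 × 10⁻²⁷ × 1.68 × 10⁴ = 2.814 × 10⁻²³ kg·m/s.
λ = h/p = 6.626 × 10⁻³⁴ / 2.814 × 10⁻²³ = 2.35 × 10⁻¹¹ m = 23.5 pm.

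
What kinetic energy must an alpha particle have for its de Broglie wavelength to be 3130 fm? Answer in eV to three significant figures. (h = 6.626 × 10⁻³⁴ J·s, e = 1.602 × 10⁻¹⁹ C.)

KE = 21.0 eV

p = h/λ = 6.626 × 10⁻³⁴ / 3.130 × 10⁻¹² = 2.117 × 10⁻²² kg·m/s.
KE = p²/(2m) = (2.117 × 10⁻²²)² / (2 × 6.645 × 10⁻²⁷) = 3.372 × 10⁻¹⁸ J = 21.0 eV.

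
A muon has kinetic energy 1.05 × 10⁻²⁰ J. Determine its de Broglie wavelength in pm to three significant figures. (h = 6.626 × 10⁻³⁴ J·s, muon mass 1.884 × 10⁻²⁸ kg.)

p = √(2mKE) = √(2 × 1.884 × 10⁻²⁸ × 1.050 × 10⁻²⁰) = 1.989 × 10⁻²⁴ kg·m/s.
λ = h/p = 6.626 × 10⁻³⁴ / 1.989 × 10⁻²⁴ = 3.33 × 10⁻¹⁰ m = 333 pm.

λ = 333 pm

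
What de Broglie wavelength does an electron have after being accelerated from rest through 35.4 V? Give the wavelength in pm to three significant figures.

KE = eV = 1.602 × 10⁻¹⁹ × 35.40 = 5.671 × 10⁻¹⁸ J.
p = √(2mKE) = √(2 × 9.109 × 10⁻³¹ × 5.671 × 10⁻¹⁸) = 3.214 × 10⁻²⁴ kg·m/s.
λ = h/p = 6.626 × 10⁻³⁴ / 3.214 × 10⁻²⁴ = 2.06 × 10⁻¹⁰ m = 206 pm.

λ = 206 pm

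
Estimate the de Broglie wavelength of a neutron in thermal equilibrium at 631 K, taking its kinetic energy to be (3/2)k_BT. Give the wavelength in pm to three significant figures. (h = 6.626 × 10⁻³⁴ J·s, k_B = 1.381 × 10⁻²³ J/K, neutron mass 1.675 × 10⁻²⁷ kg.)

λ = 100 pm

KE = (3/2)k_BT = 1.5 × 1.381 × 10⁻²³ × 631 = 1.307 × 10⁻²⁰ J.
p = √(2mKE) = √(2 × 1.675 × 10⁻²⁷ × 1.307 × 10⁻²⁰) = 6.617 × 10⁻²⁴ kg·m/s.
λ = h/p = 1.00 × 10⁻¹⁰ m = 100 pm.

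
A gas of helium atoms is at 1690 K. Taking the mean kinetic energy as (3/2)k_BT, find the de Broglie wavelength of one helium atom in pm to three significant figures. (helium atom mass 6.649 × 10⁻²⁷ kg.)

λ = 30.7 pm

KE = (3/2)k_BT = 1.5 × 1.381 × 10⁻²³ × 1690 = 3.501 × 10⁻²⁰ J.
p = √(2mKE) = √(2 × 6.649 × 10⁻²⁷ × 3.501 × 10⁻²⁰) = 2.158 × 10⁻²³ kg·m/s.
λ = h/p = 3.07 × 10⁻¹¹ m = 30.7 pm.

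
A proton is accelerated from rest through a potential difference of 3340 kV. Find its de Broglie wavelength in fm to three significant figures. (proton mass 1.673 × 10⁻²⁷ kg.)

λ = 15.7 fm

KE = eV = 1.602 × 10⁻¹⁹ × 3.340 × 10⁶ = 5.351 × 10⁻¹³ J.
p = √(2mKE) = √(2 × 1.673 × 10⁻²⁷ × 5.351 × 10⁻¹³) = 4.231 × 10⁻²⁰ kg·m/s.
λ = h/p = 6.626 × 10⁻³⁴ / 4.231 × 10⁻²⁰ = 1.57 × 10⁻¹⁴ m = 15.7 fm.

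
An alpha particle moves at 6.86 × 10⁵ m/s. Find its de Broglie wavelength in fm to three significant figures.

p = mv = 6.645 × 10⁻²⁷ × 6.86 × 10⁵ = 4.558 × 10⁻²¹ kg·m/s.
λ = h/p = 6.626 × 10⁻³⁴ / 4.558 × 10⁻²¹ = 1.45 × 10⁻¹³ m = 145 fm.

λ = 145 fm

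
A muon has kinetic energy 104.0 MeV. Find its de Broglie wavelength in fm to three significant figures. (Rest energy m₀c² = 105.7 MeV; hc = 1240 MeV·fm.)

Total energy E = KE + m₀c² = 104.0 + 105.7 = 209.7 MeV.
(pc)² = E² − (m₀c²)² = (209.7)² − (105.7)² = 3.280 × 10⁴ MeV², so pc = 181.1 MeV.
λ = hc/(pc) = 1240 MeV·fm / 181.1 MeV = 6.85 fm.

λ = 6.85 fm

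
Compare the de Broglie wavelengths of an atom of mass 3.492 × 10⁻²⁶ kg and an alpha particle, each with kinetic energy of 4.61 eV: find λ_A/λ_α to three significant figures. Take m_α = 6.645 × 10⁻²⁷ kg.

λ_A/λ_α = 0.436

At fixed KE, p = √(2mKE) so λ = h/p ∝ 1/√m.
λ_A/λ_α = √(m_α/m_A) = √(6.645 × 10⁻²⁷/3.492 × 10⁻²⁶) = √(0.1903) = 0.436.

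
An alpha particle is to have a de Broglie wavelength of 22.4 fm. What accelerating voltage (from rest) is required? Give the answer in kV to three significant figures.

p = h/λ = 6.626 × 10⁻³⁴ / 2.240 × 10⁻¹⁴ = 2.958 × 10⁻²⁰ kg·m/s.
KE = p²/(2m) = 6.584 × 10⁻¹⁴ J.
V = KE/2e = 6.584 × 10⁻¹⁴ / (2 × 1.602 × 10⁻¹⁹) = 205 kV.

V = 205 kV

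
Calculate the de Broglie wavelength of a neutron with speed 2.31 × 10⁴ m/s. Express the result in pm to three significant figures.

λ = 17.1 pm

p = mv = 1.675 × 10⁻²⁷ × 2.31 × 10⁴ = 3.869 × 10⁻²³ kg·m/s.
λ = h/p = 6.626 × 10⁻³⁴ / 3.869 × 10⁻²³ = 1.71 × 10⁻¹¹ m = 17.1 pm.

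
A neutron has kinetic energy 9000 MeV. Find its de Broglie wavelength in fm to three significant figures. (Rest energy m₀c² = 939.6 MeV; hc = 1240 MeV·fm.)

Total energy E = KE + m₀c² = 9000 + 939.6 = 9939.6 MeV.
(pc)² = E² − (m₀c²)² = (9939.6)² − (939.6)² = 9.791 × 10⁷ MeV², so pc = 9895 MeV.
λ = hc/(pc) = 1240 MeV·fm / 9895 MeV = 0.125 fm.

λ = 0.125 fm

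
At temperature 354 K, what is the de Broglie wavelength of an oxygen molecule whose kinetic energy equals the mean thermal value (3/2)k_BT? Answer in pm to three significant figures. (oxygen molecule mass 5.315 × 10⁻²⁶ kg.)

KE = (3/2)k_BT = 1.5 × 1.381 × 10⁻²³ × 354 = 7.333 × 10⁻²¹ J.
p = √(2mKE) = √(2 × 5.315 × 10⁻²⁶ × 7.333 × 10⁻²¹) = 2.792 × 10⁻²³ kg·m/s.
λ = h/p = 2.37 × 10⁻¹¹ m = 23.7 pm.

λ = 23.7 pm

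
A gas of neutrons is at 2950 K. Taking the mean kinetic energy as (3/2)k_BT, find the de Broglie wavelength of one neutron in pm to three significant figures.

KE = (3/2)k_BT = 1.5 × 1.381 × 10⁻²³ × 2950 = 6.111 × 10⁻²⁰ J.
p = √(2mKE) = √(2 × 1.675 × 10⁻²⁷ × 6.111 × 10⁻²⁰) = 1.431 × 10⁻²³ kg·m/s.
λ = h/p = 4.63 × 10⁻¹¹ m = 46.3 pm.

λ = 46.3 pm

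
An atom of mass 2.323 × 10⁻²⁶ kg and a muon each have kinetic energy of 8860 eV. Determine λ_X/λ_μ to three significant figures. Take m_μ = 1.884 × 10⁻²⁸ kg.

At fixed KE, p = √(2mKE) so λ = h/p ∝ 1/√m.
λ_X/λ_μ = √(m_μ/m_X) = √(1.884 × 10⁻²⁸/2.323 × 10⁻²⁶) = √(8.110 × 10⁻³) = 0.0901.

λ_X/λ_μ = 0.0901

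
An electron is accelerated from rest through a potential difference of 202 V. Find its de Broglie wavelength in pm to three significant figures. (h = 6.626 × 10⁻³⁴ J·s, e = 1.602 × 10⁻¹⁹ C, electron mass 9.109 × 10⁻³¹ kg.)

λ = 86.3 pm

KE = eV = 1.602 × 10⁻¹⁹ × 202.0 = 3.236 × 10⁻¹⁷ J.
p = √(2mKE) = √(2 × 9.109 × 10⁻³¹ × 3.236 × 10⁻¹⁷) = 7.678 × 10⁻²⁴ kg·m/s.
λ = h/p = 6.626 × 10⁻³⁴ / 7.678 × 10⁻²⁴ = 8.63 × 10⁻¹¹ m = 86.3 pm.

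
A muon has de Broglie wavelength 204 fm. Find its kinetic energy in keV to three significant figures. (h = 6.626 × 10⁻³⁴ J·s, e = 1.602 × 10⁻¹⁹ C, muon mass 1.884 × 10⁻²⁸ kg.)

p = h/λ = 6.626 × 10⁻³⁴ / 2.040 × 10⁻¹³ = 3.248 × 10⁻²¹ kg·m/s.
KE = p²/(2m) = (3.248 × 10⁻²¹)² / (2 × 1.884 × 10⁻²⁸) = 2.800 × 10⁻¹⁴ J = 175 keV.

KE = 175 keV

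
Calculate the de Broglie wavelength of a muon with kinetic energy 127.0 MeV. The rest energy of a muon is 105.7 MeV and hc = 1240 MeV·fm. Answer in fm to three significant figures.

Total energy E = KE + m₀c² = 127.0 + 105.7 = 232.7 MeV.
(pc)² = E² − (m₀c²)² = (232.7)² − (105.7)² = 4.298 × 10⁴ MeV², so pc = 207.3 MeV.
λ = hc/(pc) = 1240 MeV·fm / 207.3 MeV = 5.98 fm.

λ = 5.98 fm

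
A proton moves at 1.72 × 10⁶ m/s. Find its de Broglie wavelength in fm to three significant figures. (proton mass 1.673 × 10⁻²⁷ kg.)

λ = 230 fm

p = mv = 1.673 × 10⁻²⁷ × 1.72 × 10⁶ = 2.878 × 10⁻²¹ kg·m/s.
λ = h/p = 6.626 × 10⁻³⁴ / 2.878 × 10⁻²¹ = 2.30 × 10⁻¹³ m = 230 fm.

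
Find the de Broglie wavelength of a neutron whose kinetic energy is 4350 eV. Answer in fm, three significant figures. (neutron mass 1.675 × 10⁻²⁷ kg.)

λ = 434 fm

KE = 4350 eV = 6.969 × 10⁻¹⁶ J.
p = √(2mKE) = √(2 × 1.675 × 10⁻²⁷ × 6.969 × 10⁻¹⁶) = 1.528 × 10⁻²¹ kg·m/s.
λ = h/p = 6.626 × 10⁻³⁴ / 1.528 × 10⁻²¹ = 4.34 × 10⁻¹³ m = 434 fm.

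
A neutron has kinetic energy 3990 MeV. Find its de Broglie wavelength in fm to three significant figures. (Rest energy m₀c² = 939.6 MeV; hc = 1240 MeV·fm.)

Total energy E = KE + m₀c² = 3990 + 939.6 = 4929.6 MeV.
(pc)² = E² − (m₀c²)² = (4929.6)² − (939.6)² = 2.342 × 10⁷ MeV², so pc = 4839 MeV.
λ = hc/(pc) = 1240 MeV·fm / 4839 MeV = 0.256 fm.

λ = 0.256 fm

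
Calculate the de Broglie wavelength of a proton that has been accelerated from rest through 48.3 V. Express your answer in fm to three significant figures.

KE = eV = 1.602 × 10⁻¹⁹ × 48.30 = 7.738 × 10⁻¹⁸ J.
p = √(2mKE) = √(2 × 1.673 × 10⁻²⁷ × 7.738 × 10⁻¹⁸) = 1.609 × 10⁻²² kg·m/s.
λ = h/p = 6.626 × 10⁻³⁴ / 1.609 × 10⁻²² = 4.12 × 10⁻¹² m = 4120 fm.

λ = 4120 fm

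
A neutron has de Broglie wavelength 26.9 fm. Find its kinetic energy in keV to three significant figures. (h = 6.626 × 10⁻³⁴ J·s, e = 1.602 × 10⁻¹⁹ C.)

p = h/λ = 6.626 × 10⁻³⁴ / 2.690 × 10⁻¹⁴ = 2.463 × 10⁻²⁰ kg·m/s.
KE = p²/(2m) = (2.463 × 10⁻²⁰)² / (2 × 1.675 × 10⁻²⁷) = 1.811 × 10⁻¹³ J = 1130 keV.

KE = 1130 keV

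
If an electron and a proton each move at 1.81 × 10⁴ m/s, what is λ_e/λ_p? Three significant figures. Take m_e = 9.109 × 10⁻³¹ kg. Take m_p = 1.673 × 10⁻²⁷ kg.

At fixed v, p = mv so λ = h/(mv) ∝ 1/m.
λ_e/λ_p = m_p/m_e = 1.673 × 10⁻²⁷/9.109 × 10⁻³¹ = 1840.

λ_e/λ_p = 1840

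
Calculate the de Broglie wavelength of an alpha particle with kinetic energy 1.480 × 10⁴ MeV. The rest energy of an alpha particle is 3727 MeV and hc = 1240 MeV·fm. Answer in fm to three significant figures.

Total energy E = KE + m₀c² = 1.480 × 10⁴ + 3727 = 18527 MeV.
(pc)² = E² − (m₀c²)² = (18527)² − (3727)² = 3.294 × 10⁸ MeV², so pc = 1.815 × 10⁴ MeV.
λ = hc/(pc) = 1240 MeV·fm / 1.815 × 10⁴ MeV = 0.0683 fm.

λ = 0.0683 fm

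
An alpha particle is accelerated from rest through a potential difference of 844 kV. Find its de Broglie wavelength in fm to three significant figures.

λ = 11.1 fm

KE = 2eV = 2 × 1.602 × 10⁻¹⁹ × 8.440 × 10⁵ = 2.704 × 10⁻¹³ J.
p = √(2mKE) = √(2 × 6.645 × 10⁻²⁷ × 2.704 × 10⁻¹³) = 5.995 × 10⁻²⁰ kg·m/s.
λ = h/p = 6.626 × 10⁻³⁴ / 5.995 × 10⁻²⁰ = 1.11 × 10⁻¹⁴ m = 11.1 fm.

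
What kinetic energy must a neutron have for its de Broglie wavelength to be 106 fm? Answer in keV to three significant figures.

KE = 72.8 keV

p = h/λ = 6.626 × 10⁻³⁴ / 1.060 × 10⁻¹³ = 6.251 × 10⁻²¹ kg·m/s.
KE = p²/(2m) = (6.251 × 10⁻²¹)² / (2 × 1.675 × 10⁻²⁷) = 1.166 × 10⁻¹⁴ J = 72.8 keV.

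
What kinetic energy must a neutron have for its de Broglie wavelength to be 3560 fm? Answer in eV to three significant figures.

p = h/λ = 6.626 × 10⁻³⁴ / 3.560 × 10⁻¹² = 1.861 × 10⁻²² kg·m/s.
KE = p²/(2m) = (1.861 × 10⁻²²)² / (2 × 1.675 × 10⁻²⁷) = 1.034 × 10⁻¹⁷ J = 64.5 eV.

KE = 64.5 eV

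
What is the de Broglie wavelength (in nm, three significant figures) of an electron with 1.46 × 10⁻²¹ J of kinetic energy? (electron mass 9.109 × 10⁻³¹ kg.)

λ = 12.8 nm

p = √(2mKE) = √(2 × 9.109 × 10⁻³¹ × 1.460 × 10⁻²¹) = 5.157 × 10⁻²⁶ kg·m/s.
λ = h/p = 6.626 × 10⁻³⁴ / 5.157 × 10⁻²⁶ = 1.28 × 10⁻⁸ m = 12.8 nm.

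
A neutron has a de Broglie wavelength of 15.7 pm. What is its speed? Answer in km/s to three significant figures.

p = h/λ = 6.626 × 10⁻³⁴ / 1.570 × 10⁻¹¹ = 4.220 × 10⁻²³ kg·m/s.
v = p/m = 4.220 × 10⁻²³ / 1.675 × 10⁻²⁷ = 2.52 × 10⁴ m/s = 25.2 km/s.

v = 25.2 km/s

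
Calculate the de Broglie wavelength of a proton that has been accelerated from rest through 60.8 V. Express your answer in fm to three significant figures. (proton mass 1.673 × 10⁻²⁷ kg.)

KE = eV = 1.602 × 10⁻¹⁹ × 60.80 = 9.740 × 10⁻¹⁸ J.
p = √(2mKE) = √(2 × 1.673 × 10⁻²⁷ × 9.740 × 10⁻¹⁸) = 1.805 × 10⁻²² kg·m/s.
λ = h/p = 6.626 × 10⁻³⁴ / 1.805 × 10⁻²² = 3.67 × 10⁻¹² m = 3670 fm.

λ = 3670 fm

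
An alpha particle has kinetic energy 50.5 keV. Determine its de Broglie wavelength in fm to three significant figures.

λ = 63.9 fm

KE = 50.5 keV = 8.090 × 10⁻¹⁵ J.
p = √(2mKE) = √(2 × 6.645 × 10⁻²⁷ × 8.090 × 10⁻¹⁵) = 1.037 × 10⁻²⁰ kg·m/s.
λ = h/p = 6.626 × 10⁻³⁴ / 1.037 × 10⁻²⁰ = 6.39 × 10⁻¹⁴ m = 63.9 fm.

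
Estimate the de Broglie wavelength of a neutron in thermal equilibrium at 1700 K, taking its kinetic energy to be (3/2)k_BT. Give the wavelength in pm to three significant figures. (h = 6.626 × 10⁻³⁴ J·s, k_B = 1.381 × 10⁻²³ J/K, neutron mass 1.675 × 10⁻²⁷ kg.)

KE = (3/2)k_BT = 1.5 × 1.381 × 10⁻²³ × 1700 = 3.522 × 10⁻²⁰ J.
p = √(2mKE) = √(2 × 1.675 × 10⁻²⁷ × 3.522 × 10⁻²⁰) = 1.086 × 10⁻²³ kg·m/s.
λ = h/p = 6.10 × 10⁻¹¹ m = 61.0 pm.

λ = 61.0 pm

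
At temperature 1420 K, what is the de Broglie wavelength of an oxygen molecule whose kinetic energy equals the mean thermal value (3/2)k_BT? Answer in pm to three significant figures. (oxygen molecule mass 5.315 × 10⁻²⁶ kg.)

λ = 11.8 pm

KE = (3/2)k_BT = 1.5 × 1.381 × 10⁻²³ × 1420 = 2.942 × 10⁻²⁰ J.
p = √(2mKE) = √(2 × 5.315 × 10⁻²⁶ × 2.942 × 10⁻²⁰) = 5.592 × 10⁻²³ kg·m/s.
λ = h/p = 1.18 × 10⁻¹¹ m = 11.8 pm.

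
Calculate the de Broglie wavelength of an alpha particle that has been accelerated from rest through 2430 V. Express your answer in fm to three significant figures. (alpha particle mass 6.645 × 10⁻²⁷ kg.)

λ = 206 fm

KE = 2eV = 2 × 1.602 × 10⁻¹⁹ × 2430 = 7.786 × 10⁻¹⁶ J.
p = √(2mKE) = √(2 × 6.645 × 10⁻²⁷ × 7.786 × 10⁻¹⁶) = 3.217 × 10⁻²¹ kg·m/s.
λ = h/p = 6.626 × 10⁻³⁴ / 3.217 × 10⁻²¹ = 2.06 × 10⁻¹³ m = 206 fm.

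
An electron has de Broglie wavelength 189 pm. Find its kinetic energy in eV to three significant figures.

p = h/λ = 6.626 × 10⁻³⁴ / 1.890 × 10⁻¹⁰ = 3.506 × 10⁻²⁴ kg·m/s.
KE = p²/(2m) = (3.506 × 10⁻²⁴)² / (2 × 9.109 × 10⁻³¹) = 6.747 × 10⁻¹⁸ J = 42.1 eV.

KE = 42.1 eV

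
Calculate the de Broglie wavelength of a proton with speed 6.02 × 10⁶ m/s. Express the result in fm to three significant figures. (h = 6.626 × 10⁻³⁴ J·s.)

p = mv = 1.673 × 10⁻²⁷ × 6.02 × 10⁶ = 1.007 × 10⁻²⁰ kg·m/s.
λ = h/p = 6.626 × 10⁻³⁴ / 1.007 × 10⁻²⁰ = 6.58 × 10⁻¹⁴ m = 65.8 fm.

λ = 65.8 fm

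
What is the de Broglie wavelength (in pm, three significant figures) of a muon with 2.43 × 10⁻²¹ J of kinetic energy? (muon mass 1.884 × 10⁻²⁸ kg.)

p = √(2mKE) = √(2 × 1.884 × 10⁻²⁸ × 2.430 × 10⁻²¹) = 9.569 × 10⁻²⁵ kg·m/s.
λ = h/p = 6.626 × 10⁻³⁴ / 9.569 × 10⁻²⁵ = 6.92 × 10⁻¹⁰ m = 692 pm.

λ = 692 pm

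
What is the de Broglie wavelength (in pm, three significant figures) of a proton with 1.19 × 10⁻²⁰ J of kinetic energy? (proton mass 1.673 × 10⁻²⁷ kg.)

λ = 105 pm

p = √(2mKE) = √(2 × 1.673 × 10⁻²⁷ × 1.190 × 10⁻²⁰) = 6.310 × 10⁻²⁴ kg·m/s.
λ = h/p = 6.626 × 10⁻³⁴ / 6.310 × 10⁻²⁴ = 1.05 × 10⁻¹⁰ m = 105 pm.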